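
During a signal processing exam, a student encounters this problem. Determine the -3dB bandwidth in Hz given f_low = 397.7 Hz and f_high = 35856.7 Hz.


Bandwidth is the difference of -3dB frequencies:
BW = f_high - f_low
   = 35856.7 - 397.7
   = 35459.0 Hz

35459.0 Hz


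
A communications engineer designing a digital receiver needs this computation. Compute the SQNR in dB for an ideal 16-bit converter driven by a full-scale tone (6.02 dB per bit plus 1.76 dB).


Theoretical SNR for a full-scale sinusoid:
SNR = 6.02 * N + 1.76
    = 6.02 * 16 + 1.76
    = 96.32 + 1.76
    = 98.08 dB

98.08 dB


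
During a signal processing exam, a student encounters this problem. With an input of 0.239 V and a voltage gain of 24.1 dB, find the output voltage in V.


Output voltage from dB gain:
V_out = V_in * 10^(gain_dB / 20)
      = 0.239 * 10^(24.1 / 20)
      = 0.239 * 16.032454
      = 3.8318 V

3.8318 V


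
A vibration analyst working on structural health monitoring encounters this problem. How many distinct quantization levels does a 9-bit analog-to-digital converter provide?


Number of quantization levels = 2^N
= 2^9
= 512

512


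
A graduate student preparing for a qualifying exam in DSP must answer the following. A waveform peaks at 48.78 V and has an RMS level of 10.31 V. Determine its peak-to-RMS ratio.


Crest factor is the ratio of peak to RMS:
CF = V_peak / V_rms
   = 48.78 / 10.31
   = 4.7313

4.7313


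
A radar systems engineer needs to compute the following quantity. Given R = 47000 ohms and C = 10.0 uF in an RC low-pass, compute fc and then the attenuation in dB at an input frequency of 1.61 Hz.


Step 1 — cutoff frequency:
fc = 1 / (2*pi*R*C)
C = 10.0 uF = 1e-05 F
fc = 1 / (2*pi*47000*1e-05)
   = 0.338628 Hz

Step 2 — magnitude at f = 1.61 Hz:
|H(f)| = 1 / sqrt(1 + (f/fc)^2)
f/fc = 1.61 / 0.338628 = 4.75448
|H| = 1 / sqrt(1 + 22.60508) = 0.2058246
|H|_dB = 20*log10(0.2058246) = -13.73 dB

fc = 0.338628 Hz; |H(1.61 Hz)| = -13.73 dB


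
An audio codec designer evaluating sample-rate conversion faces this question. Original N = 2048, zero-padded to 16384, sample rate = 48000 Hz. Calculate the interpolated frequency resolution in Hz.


Frequency resolution after zero-padding:
N_padded = 2048 * 8 = 16384
df = fs / N_padded
   = 48000 / 16384
   = 2.9297 Hz

2.9297 Hz


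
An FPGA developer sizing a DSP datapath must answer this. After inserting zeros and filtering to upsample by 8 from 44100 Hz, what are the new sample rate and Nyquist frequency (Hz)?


Step 1 — output sample rate after interpolation by L:
fs_out = L * fs_in = 8 * 44100 = 352800 Hz

Step 2 — Nyquist frequency of the output stream:
f_Nyq = fs_out / 2 = 352800 / 2 = 176400.0 Hz

fs_out = 352800 Hz; f_Nyquist = 176400.0 Hz


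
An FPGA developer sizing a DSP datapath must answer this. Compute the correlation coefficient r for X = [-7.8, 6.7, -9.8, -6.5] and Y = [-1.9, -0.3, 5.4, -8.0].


Pearson correlation coefficient (population):
r = cov(X,Y) / (std(X) * std(Y))
Mean X = -4.35, Mean Y = -1.2
Cov(X,Y) = -2.2475
Std(X) = 6.487103, Std(Y) = 4.772316
r = -0.0726

-0.0726


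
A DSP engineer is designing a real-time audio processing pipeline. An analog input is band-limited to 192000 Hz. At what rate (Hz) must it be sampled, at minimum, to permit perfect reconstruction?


The Nyquist rate is twice the maximum frequency component.
fs_min = 2 * fmax
      = 2 * 192000
      = 384000 Hz

384000


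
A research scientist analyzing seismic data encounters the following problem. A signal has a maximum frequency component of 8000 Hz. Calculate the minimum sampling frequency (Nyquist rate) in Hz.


The Nyquist rate is twice the maximum frequency component.
fs_min = 2 * fmax
      = 2 * 8000
      = 16000 Hz

16000


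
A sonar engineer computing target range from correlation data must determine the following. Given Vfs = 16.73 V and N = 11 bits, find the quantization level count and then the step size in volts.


Step 1 — number of quantization levels:
L = 2^N = 2^11 = 2048

Step 2 — LSB step size:
delta = Vfs / L
      = 16.73 / 2048
      = 0.00816895 V

Levels = 2048; step size = 0.00816895 V


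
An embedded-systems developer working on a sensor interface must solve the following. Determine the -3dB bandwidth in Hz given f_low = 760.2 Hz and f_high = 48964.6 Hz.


Bandwidth is the difference of -3dB frequencies:
BW = f_high - f_low
   = 48964.6 - 760.2
   = 48204.4 Hz

48204.4 Hz


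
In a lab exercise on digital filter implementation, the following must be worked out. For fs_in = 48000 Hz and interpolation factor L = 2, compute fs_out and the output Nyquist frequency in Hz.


Step 1 — output sample rate after interpolation by L:
fs_out = L * fs_in = 2 * 48000 = 96000 Hz

Step 2 — Nyquist frequency of the output stream:
f_Nyq = fs_out / 2 = 96000 / 2 = 48000.0 Hz

fs_out = 96000 Hz; f_Nyquist = 48000.0 Hz


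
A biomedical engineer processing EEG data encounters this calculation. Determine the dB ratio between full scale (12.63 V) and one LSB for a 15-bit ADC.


Dynamic range from full-scale to LSB:
V_min = V_max / 2^bits = 12.63 / 2^15
DR = 20 * log10(V_max / V_min)
   = 20 * log10(2^15)
   = 20 * 15 * log10(2)
   = 90.31 dB

90.31 dB


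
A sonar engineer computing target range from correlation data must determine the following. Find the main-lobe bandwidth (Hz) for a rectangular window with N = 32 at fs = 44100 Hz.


Main lobe width for a rectangular window:
Width = 2 * fs / N
      = 2 * 44100 / 32
      = 88200 / 32
      = 2756.25 Hz

2756.25 Hz


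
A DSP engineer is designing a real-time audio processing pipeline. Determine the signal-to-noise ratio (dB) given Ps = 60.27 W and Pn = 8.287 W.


SNR in decibels:
SNR = 10 * log10(Ps / Pn)
    = 10 * log10(60.27 / 8.287)
    = 10 * log10(7.2728)
    = 10 * 0.8617
    = 8.62 dB

8.62 dB


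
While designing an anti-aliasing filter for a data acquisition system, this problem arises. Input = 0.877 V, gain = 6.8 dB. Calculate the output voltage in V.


Output voltage from dB gain:
V_out = V_in * 10^(gain_dB / 20)
      = 0.877 * 10^(6.8 / 20)
      = 0.877 * 2.187762
      = 1.9187 V

1.9187 V


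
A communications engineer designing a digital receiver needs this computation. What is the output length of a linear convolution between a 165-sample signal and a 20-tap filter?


Linear convolution output length:
L = N + M - 1
  = 165 + 20 - 1
  = 184 samples

184


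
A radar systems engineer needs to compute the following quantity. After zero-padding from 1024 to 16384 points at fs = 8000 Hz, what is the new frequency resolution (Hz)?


Frequency resolution after zero-padding:
N_padded = 1024 * 16 = 16384
df = fs / N_padded
   = 8000 / 16384
   = 0.4883 Hz

0.4883 Hz


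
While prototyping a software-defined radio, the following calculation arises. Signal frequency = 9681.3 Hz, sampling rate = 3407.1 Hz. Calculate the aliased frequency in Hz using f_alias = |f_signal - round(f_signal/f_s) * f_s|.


Compute the nearest integer multiple of fs to the signal:
n = round(9681.3 / 3407.1) = 3
f_alias = |9681.3 - 3 * 3407.1|
        = |9681.3 - 10221.3|
        = 540.0 Hz

540.0


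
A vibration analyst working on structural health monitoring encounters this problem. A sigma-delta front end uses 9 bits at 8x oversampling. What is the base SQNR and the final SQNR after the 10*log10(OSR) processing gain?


Step 1 — baseline SQNR at Nyquist:
SQNR_base = 6.02*N + 1.76
          = 6.02*9 + 1.76
          = 55.94 dB

Step 2 — oversampling processing gain:
G = 10*log10(OSR) = 10*log10(8) = 9.03 dB

Step 3 — total:
SQNR_total = 55.94 + 9.03 = 64.97 dB

Base SQNR = 55.94 dB; oversampled SQNR = 64.97 dB


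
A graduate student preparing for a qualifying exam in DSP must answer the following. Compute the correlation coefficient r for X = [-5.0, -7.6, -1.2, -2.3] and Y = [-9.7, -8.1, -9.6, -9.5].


Pearson correlation coefficient (population):
r = cov(X,Y) / (std(X) * std(Y))
Mean X = -4.025, Mean Y = -9.225
Cov(X,Y) = -1.273125
Std(X) = 2.484326, Std(Y) = 0.653357
r = -0.7844

-0.7844


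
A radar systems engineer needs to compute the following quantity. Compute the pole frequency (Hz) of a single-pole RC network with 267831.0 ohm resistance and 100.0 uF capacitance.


Cutoff frequency of a first-order RC filter:
fc = 1 / (2 * pi * R * C)
C = 100.0 uF = 0.0001 F
fc = 1 / (2 * pi * 267831.0 * 0.0001)
   = 1 / 168.28318040072
   = 0.005942 Hz

0.005942 Hz


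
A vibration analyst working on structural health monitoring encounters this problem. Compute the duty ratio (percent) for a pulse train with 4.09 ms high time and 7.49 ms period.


Duty cycle as a percentage:
DC = (t_on / T) * 100
   = (4.09 / 7.49) * 100
   = 0.546061 * 100
   = 54.61 %

54.61 %


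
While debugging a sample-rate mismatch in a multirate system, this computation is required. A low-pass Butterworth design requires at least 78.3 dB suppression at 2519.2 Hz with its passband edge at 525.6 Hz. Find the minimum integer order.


Butterworth filter order formula:
n = log10(10^(A/10) - 1) / (2 * log10(f_stop/f_pass))
10^(78.3/10) - 1 = 67608296.5392
f_stop/f_pass = 2519.2 / 525.6 = 4.793
n = 5.7522 -> ceil = 6

6


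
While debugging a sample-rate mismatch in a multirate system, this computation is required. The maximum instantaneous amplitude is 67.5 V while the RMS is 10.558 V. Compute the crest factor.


Crest factor is the ratio of peak to RMS:
CF = V_peak / V_rms
   = 67.5 / 10.558
   = 6.3933

6.3933


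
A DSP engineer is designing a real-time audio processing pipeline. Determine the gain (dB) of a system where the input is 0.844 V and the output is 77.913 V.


Voltage gain in dB:
G = 20 * log10(Vout / Vin)
  = 20 * log10(77.913 / 0.844)
  = 20 * log10(92.313981)
  = 20 * 1.965267
  = 39.31 dB

39.31 dB


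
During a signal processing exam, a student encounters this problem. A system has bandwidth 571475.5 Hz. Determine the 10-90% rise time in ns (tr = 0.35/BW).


Rise time from bandwidth relationship:
tr = 0.35 / BW
   = 0.35 / 571475.5
   = 6.124497026e-07 s
   = 612.4497 ns

612.4497 ns


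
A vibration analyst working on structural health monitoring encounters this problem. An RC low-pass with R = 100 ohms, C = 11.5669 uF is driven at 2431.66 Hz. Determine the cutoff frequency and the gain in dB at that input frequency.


Step 1 — cutoff frequency:
fc = 1 / (2*pi*R*C)
C = 11.5669 uF = 1.15669e-05 F
fc = 1 / (2*pi*100*1.15669e-05)
   = 137.595 Hz

Step 2 — magnitude at f = 2431.66 Hz:
|H(f)| = 1 / sqrt(1 + (f/fc)^2)
f/fc = 2431.66 / 137.595 = 17.67259
|H| = 1 / sqrt(1 + 312.320437) = 0.0564944
|H|_dB = 20*log10(0.0564944) = -24.96 dB

fc = 137.595 Hz; |H(2431.66 Hz)| = -24.96 dB


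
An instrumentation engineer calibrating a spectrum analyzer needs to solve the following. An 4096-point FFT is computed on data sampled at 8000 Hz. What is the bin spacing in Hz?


DFT frequency resolution:
df = fs / N
   = 8000 / 4096
   = 1.9531 Hz

1.9531 Hz


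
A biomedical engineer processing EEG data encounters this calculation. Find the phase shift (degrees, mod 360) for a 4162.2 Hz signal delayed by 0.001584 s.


Phase shift from frequency and time delay:
phi = 360 * f * t_delay
    = 360 * 4162.2 * 0.001584
    = 2373.45 degrees
    mod 360 = 213.45 degrees

213.45 degrees


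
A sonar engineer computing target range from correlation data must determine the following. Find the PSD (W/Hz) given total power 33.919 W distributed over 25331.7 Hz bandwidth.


Power spectral density:
PSD = P / BW
    = 33.919 / 25331.7
    = 0.00133899 W/Hz

0.00133899 W/Hz


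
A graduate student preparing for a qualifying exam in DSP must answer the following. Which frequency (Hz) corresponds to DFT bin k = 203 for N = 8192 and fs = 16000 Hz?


Frequency of DFT bin k:
f_k = k * fs / N
    = 203 * 16000 / 8192
    = 3248000 / 8192
    = 396.484 Hz

396.484 Hz


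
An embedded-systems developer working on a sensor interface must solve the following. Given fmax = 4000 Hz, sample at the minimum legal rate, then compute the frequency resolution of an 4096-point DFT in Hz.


Step 1 — Nyquist sampling rate:
fs = 2 * fmax = 2 * 4000 = 8000 Hz

Step 2 — DFT bin spacing:
df = fs / N = 8000 / 4096 = 1.9531 Hz

1.9531 Hz


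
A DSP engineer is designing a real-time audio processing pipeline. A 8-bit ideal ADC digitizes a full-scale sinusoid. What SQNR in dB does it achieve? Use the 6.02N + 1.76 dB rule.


Theoretical SNR for a full-scale sinusoid:
SNR = 6.02 * N + 1.76
    = 6.02 * 8 + 1.76
    = 48.16 + 1.76
    = 49.92 dB

49.92 dB


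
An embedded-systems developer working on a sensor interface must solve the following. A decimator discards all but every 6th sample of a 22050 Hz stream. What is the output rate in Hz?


Decimation reduces the sample rate:
fs_out = fs_in / M
       = 22050 / 6
       = 3675.0 Hz

3675.0 Hz


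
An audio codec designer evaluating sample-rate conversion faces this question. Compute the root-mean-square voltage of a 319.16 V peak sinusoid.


RMS voltage for a sinusoidal waveform:
V_rms = V_peak / sqrt(2)
      = 319.16 / 1.414214
      = 225.68 V

225.68 V


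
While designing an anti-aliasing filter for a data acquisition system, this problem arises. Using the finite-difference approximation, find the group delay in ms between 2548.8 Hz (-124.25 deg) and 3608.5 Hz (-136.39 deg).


Group delay from phase difference:
tau = -d(phi)/d(omega)
d(phi) = -12.14 deg = -0.211883 rad
d(omega) = 2*pi*(3608.5 - 2548.8) = 6658.2915 rad/s
tau = -(-0.211883) / 6658.2915
    = 0.0318 ms

0.0318 ms


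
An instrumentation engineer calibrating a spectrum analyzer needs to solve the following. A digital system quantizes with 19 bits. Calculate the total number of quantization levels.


Number of quantization levels = 2^N
= 2^19
= 524288

524288


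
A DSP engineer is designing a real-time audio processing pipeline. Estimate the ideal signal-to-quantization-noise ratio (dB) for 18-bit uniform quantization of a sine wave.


Theoretical SNR for a full-scale sinusoid:
SNR = 6.02 * N + 1.76
    = 6.02 * 18 + 1.76
    = 108.36 + 1.76
    = 110.12 dB

110.12 dB


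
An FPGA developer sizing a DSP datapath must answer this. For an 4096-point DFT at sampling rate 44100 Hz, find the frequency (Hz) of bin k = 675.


Frequency of DFT bin k:
f_k = k * fs / N
    = 675 * 44100 / 4096
    = 29767500 / 4096
    = 7267.456 Hz

7267.456 Hz


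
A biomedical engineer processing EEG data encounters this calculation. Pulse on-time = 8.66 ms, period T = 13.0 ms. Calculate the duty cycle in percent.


Duty cycle as a percentage:
DC = (t_on / T) * 100
   = (8.66 / 13.0) * 100
   = 0.666154 * 100
   = 66.62 %

66.62 %


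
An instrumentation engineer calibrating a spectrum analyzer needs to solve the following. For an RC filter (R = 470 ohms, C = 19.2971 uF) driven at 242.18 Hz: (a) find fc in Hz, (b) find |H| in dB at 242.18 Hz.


Step 1 — cutoff frequency:
fc = 1 / (2*pi*R*C)
C = 19.2971 uF = 1.92971e-05 F
fc = 1 / (2*pi*470*1.92971e-05)
   = 17.5481 Hz

Step 2 — magnitude at f = 242.18 Hz:
|H(f)| = 1 / sqrt(1 + (f/fc)^2)
f/fc = 242.18 / 17.5481 = 13.800924
|H| = 1 / sqrt(1 + 190.465503) = 0.0722694
|H|_dB = 20*log10(0.0722694) = -22.82 dB

fc = 17.5481 Hz; |H(242.18 Hz)| = -22.82 dB


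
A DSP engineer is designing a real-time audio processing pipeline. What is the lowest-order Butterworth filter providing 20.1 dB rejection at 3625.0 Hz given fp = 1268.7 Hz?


Butterworth filter order formula:
n = log10(10^(A/10) - 1) / (2 * log10(f_stop/f_pass))
10^(20.1/10) - 1 = 101.3293
f_stop/f_pass = 3625.0 / 1268.7 = 2.8573
n = 2.1995 -> ceil = 3

3


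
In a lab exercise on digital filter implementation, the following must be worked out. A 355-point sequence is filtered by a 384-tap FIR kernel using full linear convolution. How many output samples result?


Linear convolution output length:
L = N + M - 1
  = 355 + 384 - 1
  = 738 samples

738


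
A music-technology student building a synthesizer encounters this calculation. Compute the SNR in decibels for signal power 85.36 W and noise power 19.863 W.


SNR in decibels:
SNR = 10 * log10(Ps / Pn)
    = 10 * log10(85.36 / 19.863)
    = 10 * log10(4.2974)
    = 10 * 0.6332
    = 6.33 dB

6.33 dB


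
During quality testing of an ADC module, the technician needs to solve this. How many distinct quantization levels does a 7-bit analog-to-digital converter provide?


Number of quantization levels = 2^N
= 2^7
= 128

128


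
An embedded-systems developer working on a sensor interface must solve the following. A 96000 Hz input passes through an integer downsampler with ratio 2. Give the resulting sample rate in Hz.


Decimation reduces the sample rate:
fs_out = fs_in / M
       = 96000 / 2
       = 48000.0 Hz

48000.0 Hz


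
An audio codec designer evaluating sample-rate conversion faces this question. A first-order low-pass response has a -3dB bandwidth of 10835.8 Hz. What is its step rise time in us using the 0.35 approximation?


Rise time from bandwidth relationship:
tr = 0.35 / BW
   = 0.35 / 10835.8
   = 3.230033777e-05 s
   = 32.3003 us

32.3003 us


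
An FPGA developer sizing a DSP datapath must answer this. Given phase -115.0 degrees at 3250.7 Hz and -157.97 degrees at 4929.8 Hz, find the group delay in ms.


Group delay from phase difference:
tau = -d(phi)/d(omega)
d(phi) = -42.97 deg = -0.749968 rad
d(omega) = 2*pi*(4929.8 - 3250.7) = 10550.0964 rad/s
tau = -(-0.749968) / 10550.0964
    = 0.0711 ms

0.0711 ms


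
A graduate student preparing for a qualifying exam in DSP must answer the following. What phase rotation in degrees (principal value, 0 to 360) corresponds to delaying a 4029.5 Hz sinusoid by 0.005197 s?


Phase shift from frequency and time delay:
phi = 360 * f * t_delay
    = 360 * 4029.5 * 0.005197
    = 7538.87 degrees
    mod 360 = 338.87 degrees

338.87 degrees


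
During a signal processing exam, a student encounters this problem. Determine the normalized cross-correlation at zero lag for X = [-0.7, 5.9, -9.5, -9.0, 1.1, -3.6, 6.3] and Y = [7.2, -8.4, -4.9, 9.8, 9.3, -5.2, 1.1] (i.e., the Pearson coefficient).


Pearson correlation coefficient (population):
r = cov(X,Y) / (std(X) * std(Y))
Mean X = -1.3571, Mean Y = 1.2714
Cov(X,Y) = -6.898776
Std(X) = 5.946393, Std(Y) = 7.029268
r = -0.165

-0.165


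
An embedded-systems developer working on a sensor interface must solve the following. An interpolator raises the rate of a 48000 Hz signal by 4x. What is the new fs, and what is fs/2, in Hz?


Step 1 — output sample rate after interpolation by L:
fs_out = L * fs_in = 4 * 48000 = 192000 Hz

Step 2 — Nyquist frequency of the output stream:
f_Nyq = fs_out / 2 = 192000 / 2 = 96000.0 Hz

fs_out = 192000 Hz; f_Nyquist = 96000.0 Hz


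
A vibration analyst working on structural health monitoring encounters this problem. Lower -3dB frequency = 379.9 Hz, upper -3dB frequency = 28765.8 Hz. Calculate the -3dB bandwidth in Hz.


Bandwidth is the difference of -3dB frequencies:
BW = f_high - f_low
   = 28765.8 - 379.9
   = 28385.9 Hz

28385.9 Hz


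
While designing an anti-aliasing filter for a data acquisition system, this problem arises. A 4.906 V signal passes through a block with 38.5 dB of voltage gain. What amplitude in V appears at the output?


Output voltage from dB gain:
V_out = V_in * 10^(gain_dB / 20)
      = 4.906 * 10^(38.5 / 20)
      = 4.906 * 84.139514
      = 412.7885 V

412.7885 V


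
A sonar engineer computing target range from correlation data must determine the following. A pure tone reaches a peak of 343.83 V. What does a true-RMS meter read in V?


RMS voltage for a sinusoidal waveform:
V_rms = V_peak / sqrt(2)
      = 343.83 / 1.414214
      = 243.125 V

243.125 V


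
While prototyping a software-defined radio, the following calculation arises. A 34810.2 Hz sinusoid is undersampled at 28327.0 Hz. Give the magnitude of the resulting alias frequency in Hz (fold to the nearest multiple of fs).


Compute the nearest integer multiple of fs to the signal:
n = round(34810.2 / 28327.0) = 1
f_alias = |34810.2 - 1 * 28327.0|
        = |34810.2 - 28327.0|
        = 6483.2 Hz

6483.2


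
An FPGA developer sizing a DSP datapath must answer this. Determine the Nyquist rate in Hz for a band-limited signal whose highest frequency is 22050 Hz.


The Nyquist rate is twice the maximum frequency component.
fs_min = 2 * fmax
      = 2 * 22050
      = 44100 Hz

44100


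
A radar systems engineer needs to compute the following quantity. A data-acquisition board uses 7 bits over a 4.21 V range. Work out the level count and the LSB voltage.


Step 1 — number of quantization levels:
L = 2^N = 2^7 = 128

Step 2 — LSB step size:
delta = Vfs / L
      = 4.21 / 128
      = 0.03289062 V

Levels = 128; step size = 0.03289062 V


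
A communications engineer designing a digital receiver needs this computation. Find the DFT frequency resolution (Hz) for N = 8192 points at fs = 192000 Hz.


DFT frequency resolution:
df = fs / N
   = 192000 / 8192
   = 23.4375 Hz

23.4375 Hz


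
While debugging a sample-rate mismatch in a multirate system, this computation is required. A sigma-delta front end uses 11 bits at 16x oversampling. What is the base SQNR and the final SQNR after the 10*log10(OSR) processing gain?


Step 1 — baseline SQNR at Nyquist:
SQNR_base = 6.02*N + 1.76
          = 6.02*11 + 1.76
          = 67.98 dB

Step 2 — oversampling processing gain:
G = 10*log10(OSR) = 10*log10(16) = 12.04 dB

Step 3 — total:
SQNR_total = 67.98 + 12.04 = 80.02 dB

Base SQNR = 67.98 dB; oversampled SQNR = 80.02 dB


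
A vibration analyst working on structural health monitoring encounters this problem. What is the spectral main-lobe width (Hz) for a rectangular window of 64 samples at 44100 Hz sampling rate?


Main lobe width for a rectangular window:
Width = 2 * fs / N
      = 2 * 44100 / 64
      = 88200 / 64
      = 1378.125 Hz

1378.125 Hz


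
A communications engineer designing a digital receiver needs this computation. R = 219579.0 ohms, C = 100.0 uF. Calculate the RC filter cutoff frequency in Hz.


Cutoff frequency of a first-order RC filter:
fc = 1 / (2 * pi * R * C)
C = 100.0 uF = 0.0001 F
fc = 1 / (2 * pi * 219579.0 * 0.0001)
   = 1 / 137.96555465652
   = 0.007248 Hz

0.007248 Hz


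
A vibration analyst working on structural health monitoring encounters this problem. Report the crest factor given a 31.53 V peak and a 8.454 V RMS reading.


Crest factor is the ratio of peak to RMS:
CF = V_peak / V_rms
   = 31.53 / 8.454
   = 3.7296

3.7296


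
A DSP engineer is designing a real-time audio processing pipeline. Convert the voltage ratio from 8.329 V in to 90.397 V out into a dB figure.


Voltage gain in dB:
G = 20 * log10(Vout / Vin)
  = 20 * log10(90.397 / 8.329)
  = 20 * log10(10.853284)
  = 20 * 1.035561
  = 20.71 dB

20.71 dB


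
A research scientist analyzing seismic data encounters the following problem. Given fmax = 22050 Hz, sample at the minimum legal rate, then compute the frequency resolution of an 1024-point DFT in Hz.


Step 1 — Nyquist sampling rate:
fs = 2 * fmax = 2 * 22050 = 44100 Hz

Step 2 — DFT bin spacing:
df = fs / N = 44100 / 1024 = 43.0664 Hz

43.0664 Hz


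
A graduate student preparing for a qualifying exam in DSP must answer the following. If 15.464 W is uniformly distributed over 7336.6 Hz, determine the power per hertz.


Power spectral density:
PSD = P / BW
    = 15.464 / 7336.6
    = 0.00210779 W/Hz

0.00210779 W/Hz


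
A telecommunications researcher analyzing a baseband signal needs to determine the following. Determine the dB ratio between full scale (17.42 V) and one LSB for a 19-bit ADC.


Dynamic range from full-scale to LSB:
V_min = V_max / 2^bits = 17.42 / 2^19
DR = 20 * log10(V_max / V_min)
   = 20 * log10(2^19)
   = 20 * 19 * log10(2)
   = 114.39 dB

114.39 dB


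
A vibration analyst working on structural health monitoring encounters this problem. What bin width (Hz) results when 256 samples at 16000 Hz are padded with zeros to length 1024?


Frequency resolution after zero-padding:
N_padded = 256 * 4 = 1024
df = fs / N_padded
   = 16000 / 1024
   = 15.625 Hz

15.625 Hz


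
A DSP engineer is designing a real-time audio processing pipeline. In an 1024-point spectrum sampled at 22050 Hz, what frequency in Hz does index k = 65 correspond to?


Frequency of DFT bin k:
f_k = k * fs / N
    = 65 * 22050 / 1024
    = 1433250 / 1024
    = 1399.658 Hz

1399.658 Hz


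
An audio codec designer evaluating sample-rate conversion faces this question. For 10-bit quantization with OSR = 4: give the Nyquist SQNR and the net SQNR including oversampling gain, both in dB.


Step 1 — baseline SQNR at Nyquist:
SQNR_base = 6.02*N + 1.76
          = 6.02*10 + 1.76
          = 61.96 dB

Step 2 — oversampling processing gain:
G = 10*log10(OSR) = 10*log10(4) = 6.02 dB

Step 3 — total:
SQNR_total = 61.96 + 6.02 = 67.98 dB

Base SQNR = 61.96 dB; oversampled SQNR = 67.98 dB


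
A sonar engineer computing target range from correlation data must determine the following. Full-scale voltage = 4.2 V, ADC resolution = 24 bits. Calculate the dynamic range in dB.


Dynamic range from full-scale to LSB:
V_min = V_max / 2^bits = 4.2 / 2^24
DR = 20 * log10(V_max / V_min)
   = 20 * log10(2^24)
   = 20 * 24 * log10(2)
   = 144.49 dB

144.49 dB


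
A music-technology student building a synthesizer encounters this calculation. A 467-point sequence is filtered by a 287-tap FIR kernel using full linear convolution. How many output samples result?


Linear convolution output length:
L = N + M - 1
  = 467 + 287 - 1
  = 753 samples

753


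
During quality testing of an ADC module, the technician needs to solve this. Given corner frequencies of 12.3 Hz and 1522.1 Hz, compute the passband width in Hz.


Bandwidth is the difference of -3dB frequencies:
BW = f_high - f_low
   = 1522.1 - 12.3
   = 1509.8 Hz

1509.8 Hz


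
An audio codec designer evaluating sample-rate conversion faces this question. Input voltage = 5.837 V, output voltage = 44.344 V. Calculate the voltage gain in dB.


Voltage gain in dB:
G = 20 * log10(Vout / Vin)
  = 20 * log10(44.344 / 5.837)
  = 20 * log10(7.597053)
  = 20 * 0.880645
  = 17.61 dB

17.61 dB


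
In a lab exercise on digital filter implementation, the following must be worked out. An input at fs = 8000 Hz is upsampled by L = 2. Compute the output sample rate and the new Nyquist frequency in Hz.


Step 1 — output sample rate after interpolation by L:
fs_out = L * fs_in = 2 * 8000 = 16000 Hz

Step 2 — Nyquist frequency of the output stream:
f_Nyq = fs_out / 2 = 16000 / 2 = 8000.0 Hz

fs_out = 16000 Hz; f_Nyquist = 8000.0 Hz


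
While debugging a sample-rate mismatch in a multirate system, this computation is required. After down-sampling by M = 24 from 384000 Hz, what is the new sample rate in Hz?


Decimation reduces the sample rate:
fs_out = fs_in / M
       = 384000 / 24
       = 16000.0 Hz

16000.0 Hz


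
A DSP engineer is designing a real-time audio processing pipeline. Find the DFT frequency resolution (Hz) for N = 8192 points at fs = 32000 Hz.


DFT frequency resolution:
df = fs / N
   = 32000 / 8192
   = 3.9062 Hz

3.9062 Hz


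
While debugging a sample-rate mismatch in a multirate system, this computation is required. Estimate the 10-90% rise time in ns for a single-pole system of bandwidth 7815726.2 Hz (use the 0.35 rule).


Rise time from bandwidth relationship:
tr = 0.35 / BW
   = 0.35 / 7815726.2
   = 4.478150732e-08 s
   = 44.7815 ns

44.7815 ns


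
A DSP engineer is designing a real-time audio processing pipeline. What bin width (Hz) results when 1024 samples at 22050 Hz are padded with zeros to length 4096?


Frequency resolution after zero-padding:
N_padded = 1024 * 4 = 4096
df = fs / N_padded
   = 22050 / 4096
   = 5.3833 Hz

5.3833 Hz


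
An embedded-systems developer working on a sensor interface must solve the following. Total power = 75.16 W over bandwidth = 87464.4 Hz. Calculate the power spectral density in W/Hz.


Power spectral density:
PSD = P / BW
    = 75.16 / 87464.4
    = 0.00085932 W/Hz

0.00085932 W/Hz


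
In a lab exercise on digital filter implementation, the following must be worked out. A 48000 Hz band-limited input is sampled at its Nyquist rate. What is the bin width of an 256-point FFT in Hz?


Step 1 — Nyquist sampling rate:
fs = 2 * fmax = 2 * 48000 = 96000 Hz

Step 2 — DFT bin spacing:
df = fs / N = 96000 / 256 = 375.0 Hz

375.0 Hz


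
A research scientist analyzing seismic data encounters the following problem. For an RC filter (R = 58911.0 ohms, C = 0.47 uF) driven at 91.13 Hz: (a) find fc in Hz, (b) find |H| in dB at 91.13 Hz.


Step 1 — cutoff frequency:
fc = 1 / (2*pi*R*C)
C = 0.47 uF = 4.7e-07 F
fc = 1 / (2*pi*58911.0*4.7e-07)
   = 5.74812 Hz

Step 2 — magnitude at f = 91.13 Hz:
|H(f)| = 1 / sqrt(1 + (f/fc)^2)
f/fc = 91.13 / 5.74812 = 15.853879
|H| = 1 / sqrt(1 + 251.345479) = 0.0629509
|H|_dB = 20*log10(0.0629509) = -24.02 dB

fc = 5.74812 Hz; |H(91.13 Hz)| = -24.02 dB


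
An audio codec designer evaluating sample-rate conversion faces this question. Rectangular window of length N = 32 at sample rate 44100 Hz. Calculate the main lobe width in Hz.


Main lobe width for a rectangular window:
Width = 2 * fs / N
      = 2 * 44100 / 32
      = 88200 / 32
      = 2756.25 Hz

2756.25 Hz


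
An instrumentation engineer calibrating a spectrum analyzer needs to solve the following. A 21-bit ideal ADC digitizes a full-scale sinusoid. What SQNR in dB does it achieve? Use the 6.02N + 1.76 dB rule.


Theoretical SNR for a full-scale sinusoid:
SNR = 6.02 * N + 1.76
    = 6.02 * 21 + 1.76
    = 126.42 + 1.76
    = 128.18 dB

128.18 dB


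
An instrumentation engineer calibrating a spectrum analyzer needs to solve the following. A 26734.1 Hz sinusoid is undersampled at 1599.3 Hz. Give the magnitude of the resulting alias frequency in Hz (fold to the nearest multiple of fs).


Compute the nearest integer multiple of fs to the signal:
n = round(26734.1 / 1599.3) = 17
f_alias = |26734.1 - 17 * 1599.3|
        = |26734.1 - 27188.1|
        = 454.0 Hz

454.0


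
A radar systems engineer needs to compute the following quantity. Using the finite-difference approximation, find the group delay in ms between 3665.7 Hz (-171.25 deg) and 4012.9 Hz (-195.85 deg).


Group delay from phase difference:
tau = -d(phi)/d(omega)
d(phi) = -24.6 deg = -0.429351 rad
d(omega) = 2*pi*(4012.9 - 3665.7) = 2181.5219 rad/s
tau = -(-0.429351) / 2181.5219
    = 0.1968 ms

0.1968 ms


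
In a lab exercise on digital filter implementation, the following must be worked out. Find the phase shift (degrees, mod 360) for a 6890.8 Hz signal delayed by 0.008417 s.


Phase shift from frequency and time delay:
phi = 360 * f * t_delay
    = 360 * 6890.8 * 0.008417
    = 20879.95 degrees
    mod 360 = 359.95 degrees

359.95 degrees


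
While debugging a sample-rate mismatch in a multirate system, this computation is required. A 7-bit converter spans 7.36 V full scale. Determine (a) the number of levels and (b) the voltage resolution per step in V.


Step 1 — number of quantization levels:
L = 2^N = 2^7 = 128

Step 2 — LSB step size:
delta = Vfs / L
      = 7.36 / 128
      = 0.0575 V

Levels = 128; step size = 0.0575 V


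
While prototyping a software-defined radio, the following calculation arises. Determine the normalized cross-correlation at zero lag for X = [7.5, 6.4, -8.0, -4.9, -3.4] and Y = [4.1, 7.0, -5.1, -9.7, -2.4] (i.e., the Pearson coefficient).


Pearson correlation coefficient (population):
r = cov(X,Y) / (std(X) * std(Y))
Mean X = -0.48, Mean Y = -1.22
Cov(X,Y) = 33.8224
Std(X) = 6.255046, Std(Y) = 6.070058
r = 0.8908

0.8908


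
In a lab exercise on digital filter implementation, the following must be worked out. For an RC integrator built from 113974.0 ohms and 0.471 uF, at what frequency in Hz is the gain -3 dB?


Cutoff frequency of a first-order RC filter:
fc = 1 / (2 * pi * R * C)
C = 0.471 uF = 4.71e-07 F
fc = 1 / (2 * pi * 113974.0 * 4.71e-07)
   = 1 / 0.33729240799643
   = 2.964787 Hz

2.964787 Hz


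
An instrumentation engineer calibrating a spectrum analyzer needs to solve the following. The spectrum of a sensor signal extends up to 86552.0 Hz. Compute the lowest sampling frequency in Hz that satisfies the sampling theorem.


The Nyquist rate is twice the maximum frequency component.
fs_min = 2 * fmax
      = 2 * 86552.0
      = 173104.0 Hz

173104.0


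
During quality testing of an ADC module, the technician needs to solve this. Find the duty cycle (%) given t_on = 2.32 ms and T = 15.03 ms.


Duty cycle as a percentage:
DC = (t_on / T) * 100
   = (2.32 / 15.03) * 100
   = 0.154358 * 100
   = 15.44 %

15.44 %


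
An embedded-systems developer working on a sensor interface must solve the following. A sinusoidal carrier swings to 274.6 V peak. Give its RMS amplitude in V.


RMS voltage for a sinusoidal waveform:
V_rms = V_peak / sqrt(2)
      = 274.6 / 1.414214
      = 194.172 V

194.172 V


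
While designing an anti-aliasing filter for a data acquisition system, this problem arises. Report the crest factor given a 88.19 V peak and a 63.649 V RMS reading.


Crest factor is the ratio of peak to RMS:
CF = V_peak / V_rms
   = 88.19 / 63.649
   = 1.3856

1.3856


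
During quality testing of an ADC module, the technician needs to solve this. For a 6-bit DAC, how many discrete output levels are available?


Number of quantization levels = 2^N
= 2^6
= 64

64


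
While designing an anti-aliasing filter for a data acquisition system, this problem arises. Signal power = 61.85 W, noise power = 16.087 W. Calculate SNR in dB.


SNR in decibels:
SNR = 10 * log10(Ps / Pn)
    = 10 * log10(61.85 / 16.087)
    = 10 * log10(3.8447)
    = 10 * 0.5849
    = 5.85 dB

5.85 dB


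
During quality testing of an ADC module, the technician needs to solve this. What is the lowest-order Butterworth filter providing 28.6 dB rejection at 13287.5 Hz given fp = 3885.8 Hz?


Butterworth filter order formula:
n = log10(10^(A/10) - 1) / (2 * log10(f_stop/f_pass))
10^(28.6/10) - 1 = 723.436
f_stop/f_pass = 13287.5 / 3885.8 = 3.4195
n = 2.6775 -> ceil = 3

3


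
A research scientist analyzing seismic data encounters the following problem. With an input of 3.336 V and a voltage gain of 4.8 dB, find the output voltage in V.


Output voltage from dB gain:
V_out = V_in * 10^(gain_dB / 20)
      = 3.336 * 10^(4.8 / 20)
      = 3.336 * 1.737801
      = 5.7973 V

5.7973 V


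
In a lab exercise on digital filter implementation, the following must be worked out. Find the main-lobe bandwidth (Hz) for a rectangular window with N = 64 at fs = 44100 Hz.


Main lobe width for a rectangular window:
Width = 2 * fs / N
      = 2 * 44100 / 64
      = 88200 / 64
      = 1378.125 Hz

1378.125 Hz


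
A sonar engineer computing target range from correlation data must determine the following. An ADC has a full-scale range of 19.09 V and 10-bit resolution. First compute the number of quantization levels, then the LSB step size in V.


Step 1 — number of quantization levels:
L = 2^N = 2^10 = 1024

Step 2 — LSB step size:
delta = Vfs / L
      = 19.09 / 1024
      = 0.01864258 V

Levels = 1024; step size = 0.01864258 V


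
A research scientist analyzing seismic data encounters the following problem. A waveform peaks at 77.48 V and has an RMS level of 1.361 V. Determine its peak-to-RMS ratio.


Crest factor is the ratio of peak to RMS:
CF = V_peak / V_rms
   = 77.48 / 1.361
   = 56.9287

56.9287


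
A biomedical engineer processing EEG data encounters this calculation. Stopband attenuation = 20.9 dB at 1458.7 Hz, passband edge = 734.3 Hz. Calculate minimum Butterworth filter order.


Butterworth filter order formula:
n = log10(10^(A/10) - 1) / (2 * log10(f_stop/f_pass))
10^(20.9/10) - 1 = 122.0269
f_stop/f_pass = 1458.7 / 734.3 = 1.9865
n = 3.4997 -> ceil = 4

4


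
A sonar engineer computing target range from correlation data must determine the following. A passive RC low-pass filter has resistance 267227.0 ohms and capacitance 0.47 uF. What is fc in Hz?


Cutoff frequency of a first-order RC filter:
fc = 1 / (2 * pi * R * C)
C = 0.47 uF = 4.7e-07 F
fc = 1 / (2 * pi * 267227.0 * 4.7e-07)
   = 1 / 0.78914727723839
   = 1.267191 Hz

1.267191 Hz


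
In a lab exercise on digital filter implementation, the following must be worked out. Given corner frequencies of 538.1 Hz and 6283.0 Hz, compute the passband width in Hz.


Bandwidth is the difference of -3dB frequencies:
BW = f_high - f_low
   = 6283.0 - 538.1
   = 5744.9 Hz

5744.9 Hz


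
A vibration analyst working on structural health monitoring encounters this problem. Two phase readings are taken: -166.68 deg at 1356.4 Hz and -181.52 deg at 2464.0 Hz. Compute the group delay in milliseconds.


Group delay from phase difference:
tau = -d(phi)/d(omega)
d(phi) = -14.84 deg = -0.259007 rad
d(omega) = 2*pi*(2464.0 - 1356.4) = 6959.256 rad/s
tau = -(-0.259007) / 6959.256
    = 0.0372 ms

0.0372 ms


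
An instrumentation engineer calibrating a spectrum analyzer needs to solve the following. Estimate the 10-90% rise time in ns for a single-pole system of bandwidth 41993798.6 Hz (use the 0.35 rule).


Rise time from bandwidth relationship:
tr = 0.35 / BW
   = 0.35 / 41993798.6
   = 8.334563952e-09 s
   = 8.3346 ns

8.3346 ns


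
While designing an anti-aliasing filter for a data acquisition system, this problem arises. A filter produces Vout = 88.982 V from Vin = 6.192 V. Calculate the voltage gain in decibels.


Voltage gain in dB:
G = 20 * log10(Vout / Vin)
  = 20 * log10(88.982 / 6.192)
  = 20 * log10(14.370478)
  = 20 * 1.157471
  = 23.15 dB

23.15 dB


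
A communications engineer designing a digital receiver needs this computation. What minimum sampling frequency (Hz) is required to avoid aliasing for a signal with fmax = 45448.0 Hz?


The Nyquist rate is twice the maximum frequency component.
fs_min = 2 * fmax
      = 2 * 45448.0
      = 90896.0 Hz

90896.0


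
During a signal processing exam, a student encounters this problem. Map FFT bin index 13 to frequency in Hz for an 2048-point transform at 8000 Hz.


Frequency of DFT bin k:
f_k = k * fs / N
    = 13 * 8000 / 2048
    = 104000 / 2048
    = 50.781 Hz

50.781 Hz


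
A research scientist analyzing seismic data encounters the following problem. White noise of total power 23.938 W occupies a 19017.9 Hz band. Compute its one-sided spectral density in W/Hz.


Power spectral density:
PSD = P / BW
    = 23.938 / 19017.9
    = 0.00125871 W/Hz

0.00125871 W/Hz


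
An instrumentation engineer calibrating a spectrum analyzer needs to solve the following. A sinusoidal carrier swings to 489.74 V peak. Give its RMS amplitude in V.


RMS voltage for a sinusoidal waveform:
V_rms = V_peak / sqrt(2)
      = 489.74 / 1.414214
      = 346.298 V

346.298 V


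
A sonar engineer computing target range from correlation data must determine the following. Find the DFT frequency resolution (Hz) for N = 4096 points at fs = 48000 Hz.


DFT frequency resolution:
df = fs / N
   = 48000 / 4096
   = 11.7188 Hz

11.7188 Hz


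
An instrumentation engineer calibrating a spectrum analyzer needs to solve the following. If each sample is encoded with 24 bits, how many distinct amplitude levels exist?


Number of quantization levels = 2^N
= 2^24
= 16777216

16777216


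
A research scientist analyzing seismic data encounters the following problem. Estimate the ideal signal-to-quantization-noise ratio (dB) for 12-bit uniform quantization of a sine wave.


Theoretical SNR for a full-scale sinusoid:
SNR = 6.02 * N + 1.76
    = 6.02 * 12 + 1.76
    = 72.24 + 1.76
    = 74.0 dB

74.0 dB
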